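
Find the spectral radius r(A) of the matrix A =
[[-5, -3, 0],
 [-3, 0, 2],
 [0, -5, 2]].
r(A) ≈ 6.2114

The eigenvalues of A are the roots of its characteristic polynomial. With M = A (coefficients from the trace, the sum of principal 2x2 minors, and det A):
  p(λ) = det(λ I - M) = λ^3 + 3λ^2 - 9λ + 68.
No integer candidate from the rational root theorem (±divisors of 68) is a root, so the roots are irrational. The cubic discriminant is Δ = -161595 < 0, so there is one real root and a complex-conjugate pair. p(-7) = -65 and p(-6) = 14 have opposite signs, so a root lies in (-7, -6); Newton's method refines it to λ ≈ -6.2114. Dividing out (λ - (-6.2114)) leaves approximately λ^2 - 3.2114λ + 10.9476. For λ^2 - 3.2114λ + 10.9476 the discriminant is -33.477. It is negative, so the remaining roots are the complex-conjugate pair λ ≈ 1.6057 ± 2.893i. Their product equals the constant term, so |λ|^2 ≈ 10.9476 and |λ| ≈ 3.3087.
Thus the eigenvalues (to 4 decimals) are -6.2114 (modulus 6.2114); 1.6057 ± 2.893i (modulus 3.3087). The spectral radius is the largest modulus: r(A) ≈ 6.2114. (Cross-check: r(A) ≤ ||A||_2 ≈ 7.2062; equality holds whenever A is normal, though it can also hold for some non-normal A.)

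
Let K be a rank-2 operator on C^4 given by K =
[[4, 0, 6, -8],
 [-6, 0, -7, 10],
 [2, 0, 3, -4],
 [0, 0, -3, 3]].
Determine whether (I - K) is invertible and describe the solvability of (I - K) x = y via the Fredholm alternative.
(I - K) is singular (det(I - K) = 0, i.e. 1 ∈ sigma(K)). (I - K) x = y is solvable iff y ⊥ ker((I - K)^*) = span{(-2, 0, 3, -2)}, i.e. iff -2y_1 + 3y_3 - 2y_4 = 0. When solvable, x is determined up to adding multiples of (-4, 8, -2, -3) (ker(I - K) = span{(-4, 8, -2, -3)}, dimension 1).

K has rank 2 and factors as K = U V^T = u1 v1^T + u2 v2^T with u1 = (-2, 1, -1, 3), v1 = (0, 0, -1, 1), u2 = (-2, 3, -1, 0), v2 = (-2, 0, -2, 3) (multiplying out reproduces the displayed K). The nonzero eigenvalues of U V^T coincide with those of the 2 x 2 matrix G = V^T U = [[v1·u1, v1·u2], [v2·u1, v2·u2]] = [[4, 1], [15, 6]], and by the Sylvester determinant identity det(I_4 - U V^T) = det(I_2 - V^T U) = det([[-3, -1], [-15, -5]]) = (-3)(-5) - (-1)(-15) = 0. (Direct check: I - K =
[[-3, 0, -6, 8],
 [6, 1, 7, -10],
 [-2, 0, -2, 4],
 [0, 0, 3, -2]]
has determinant 0.) So 1 is an eigenvalue of K and (I - K) is not invertible. The finite-dimensional Fredholm alternative says: either (I - K) is invertible, or ker(I - K) ≠ {0} and then range(I - K) = ker((I - K)^*)^⊥, with dim ker(I - K) = dim ker((I - K)^*). We are in the second case, so we compute both kernels via the 2 x 2 reduction. If (I - U V^T) x = 0 then x = U (V^T x) lies in the column space of U; writing x = U b gives U (I_2 - G) b = 0, and since u1, u2 are independent, (I_2 - G) b = 0. With I_2 - G = [[-3, -1], [-15, -5]] (singular, as its determinant is 0) a null vector is b = (-1, 3), so ker(I - K) = span{-1·u1 + (3)·u2} = span{(-4, 8, -2, -3)}. For the adjoint, (I - K)^* = I - K^T = I - V U^T, and the same argument gives ker((I - K)^*) = {V a : (I_2 - G)^T a = 0}; (I_2 - G)^T = [[-3, -15], [-1, -5]] has null vector a = (-5, 1), so ker((I - K)^*) = span{-5·v1 + (1)·v2} = span{(-2, 0, 3, -2)}. (Both kernels are 1-dimensional, matching rank(I - K) = 3.) Therefore (I - K) x = y is solvable iff <y, (-2, 0, 3, -2)> = 0, i.e. iff -2y_1 + 3y_3 - 2y_4 = 0; when solvable the solution set is the line x_p + c·(-4, 8, -2, -3), c ∈ C.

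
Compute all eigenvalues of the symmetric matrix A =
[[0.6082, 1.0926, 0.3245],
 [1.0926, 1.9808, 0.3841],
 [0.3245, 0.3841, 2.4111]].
sigma(A) ≈ {0, 2, 3}

A is real symmetric, so its spectrum consists of real eigenvalues. Expanding the characteristic polynomial of the displayed matrix gives
  det(λ I - A) = p(λ) = λ^3 + (-5)λ^2 + (6)λ + (0).
Solving p(λ) = 0 yields eigenvalues ≈ 0, 2, 3. (A is shown rounded to 4 decimals, so these recover the underlying integer eigenvalues to within that precision.)
Verification: the trace of A = 5 equals the sum of eigenvalues 5, and det(A) ≈ 0.0005 matches the eigenvalue product 0.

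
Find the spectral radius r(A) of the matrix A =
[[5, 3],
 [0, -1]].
r(A) = 5

The eigenvalues of A are the roots of its characteristic polynomial. With M = A (coefficients from the trace and determinant):
  p(λ) = det(λ I - M) = λ^2 - 4λ - 5.
For λ^2 - 4λ - 5 the discriminant is 36. It is a perfect square (6^2), so the roots are rational: λ = (4 ± 6)/2 = 5, -1.
Thus the eigenvalues (to 4 decimals) are 5 (modulus 5); -1 (modulus 1). The spectral radius is the largest modulus: r(A) = 5. (Cross-check: r(A) ≤ ||A||_2 ≈ 5.8541; equality holds whenever A is normal, though it can also hold for some non-normal A.)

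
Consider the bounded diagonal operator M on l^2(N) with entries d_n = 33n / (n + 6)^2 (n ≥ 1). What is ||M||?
||M|| = 11/8 (attained at n = 6)

For M diagonal, ||M|| = sup_n |d_n|. Treat f(x) = 33x / (x + 6)^2 for real x > 0. By the quotient rule, f'(x) = 33(6 - x)/(x + 6)^3, which is positive for x < 6 and negative for x > 6. So f has a unique maximum at x = 6, and since 6 is a positive integer, the supremum over n ≥ 1 is attained at n = 6: d_6 = 33·6/(6 + 6)^2 = 33·6/144 = 11/8. Hence ||M|| = 11/8.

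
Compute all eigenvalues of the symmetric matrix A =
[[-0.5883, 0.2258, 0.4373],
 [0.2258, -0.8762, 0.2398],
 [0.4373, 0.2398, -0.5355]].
sigma(A) ≈ {-1, 0} (-1 with multiplicity 2)

A is real symmetric, so its spectrum consists of real eigenvalues. Expanding the characteristic polynomial of the displayed matrix gives
  det(λ I - A) = p(λ) = λ^3 + (2)λ^2 + (1)λ + (0).
Solving p(λ) = 0 yields eigenvalues ≈ -1, -1, 0. (A is shown rounded to 4 decimals, so these recover the underlying integer eigenvalues to within that precision.)
Verification: the trace of A = -2 equals the sum of eigenvalues -2, and det(A) ≈ 0.0000 matches the eigenvalue product 0.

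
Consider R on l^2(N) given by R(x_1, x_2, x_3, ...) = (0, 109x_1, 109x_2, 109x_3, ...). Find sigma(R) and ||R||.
sigma(R) = closed disk {z in C : |z| ≤ 109}; ||R|| = 109

Note R = 109·U where U is the unit right shift (U x)_k = x_{k-1} (with x_0 := 0); so ||R|| = 109||U|| and sigma(R) = 109·sigma(U). ||R x||^2 = sum_{k≥1} |109x_k|^2 = 11881||x||^2, so ||R|| = 109 and sigma(R) ⊂ {|z| ≤ 109}. For any |lambda| < 109, the equation (R - lambda I) x = 0 forces x_1 = 0, then 109x_k = lambda x_{k+1} ⇒ x = 0, so R has no eigenvalues. But (R - lambda I) is not surjective for |lambda| < 109: solving (R - lambda I) x = e_1 would require x_n proportional to (lambda/109)^(-n), which is not in l^2. So every |lambda| < 109 lies in the residual spectrum. The boundary |lambda| = 109 is in the approximate point spectrum (the spectrum is closed). Hence sigma(R) is the closed disk of radius 109.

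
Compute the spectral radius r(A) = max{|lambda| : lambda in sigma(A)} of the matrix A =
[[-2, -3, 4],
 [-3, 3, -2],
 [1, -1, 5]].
r(A) ≈ 6.9569

The eigenvalues of A are the roots of its characteristic polynomial. With M = A (coefficients from the trace, the sum of principal 2x2 minors, and det A):
  p(λ) = det(λ I - M) = λ^3 - 6λ^2 - 16λ + 65.
No integer candidate from the rational root theorem (±divisors of 65) is a root, so the roots are irrational. The cubic discriminant is Δ = 80005 > 0, so there are three distinct real roots. p(-4) = -31 and p(-3) = 32 have opposite signs, so a root lies in (-4, -3); Newton's method refines it to λ ≈ -3.5723. p(2) = 17 and p(3) = -10 have opposite signs, so a root lies in (2, 3); Newton's method refines it to λ ≈ 2.6155. p(6) = -31 and p(7) = 2 have opposite signs, so a root lies in (6, 7); Newton's method refines it to λ ≈ 6.9569. Check (Vieta): the three roots sum to 6, matching tr M = 6.
Thus the eigenvalues (to 4 decimals) are -3.5723 (modulus 3.5723); 2.6155 (modulus 2.6155); 6.9569 (modulus 6.9569). The spectral radius is the largest modulus: r(A) ≈ 6.9569. (Cross-check: r(A) ≤ ||A||_2 ≈ 7.6742; equality holds whenever A is normal, though it can also hold for some non-normal A.)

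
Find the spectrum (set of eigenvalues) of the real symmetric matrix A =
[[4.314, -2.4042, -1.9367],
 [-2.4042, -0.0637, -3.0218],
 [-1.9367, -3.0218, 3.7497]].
sigma(A) ≈ {-3, 5, 6}

A is real symmetric, so its spectrum consists of real eigenvalues. Expanding the characteristic polynomial of the displayed matrix gives
  det(λ I - A) = p(λ) = λ^3 + (-8)λ^2 + (-3)λ + (89.998).
Solving p(λ) = 0 yields eigenvalues ≈ -3, 5, 6. (A is shown rounded to 4 decimals, so these recover the underlying integer eigenvalues to within that precision.)
Verification: the trace of A = 8 equals the sum of eigenvalues 8, and det(A) ≈ -89.9980 matches the eigenvalue product -90.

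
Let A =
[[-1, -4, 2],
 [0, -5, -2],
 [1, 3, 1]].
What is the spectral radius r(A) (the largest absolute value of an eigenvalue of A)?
r(A) ≈ 3.4709

The eigenvalues of A are the roots of its characteristic polynomial. With M = A (coefficients from the trace, the sum of principal 2x2 minors, and det A):
  p(λ) = det(λ I - M) = λ^3 + 5λ^2 + 3λ - 17.
No integer candidate from the rational root theorem (±divisors of 17) is a root, so the roots are irrational. The cubic discriminant is Δ = -3776 < 0, so there is one real root and a complex-conjugate pair. p(1) = -8 and p(2) = 17 have opposite signs, so a root lies in (1, 2); Newton's method refines it to λ ≈ 1.4111. Dividing out (λ - (1.4111)) leaves approximately λ^2 + 6.4111λ + 12.047. For λ^2 + 6.4111λ + 12.047 the discriminant is -7.0853. It is negative, so the remaining roots are the complex-conjugate pair λ ≈ -3.2056 ± 1.3309i. Their product equals the constant term, so |λ|^2 ≈ 12.047 and |λ| ≈ 3.4709.
Thus the eigenvalues (to 4 decimals) are 1.4111 (modulus 1.4111); -3.2056 ± 1.3309i (modulus 3.4709). The spectral radius is the largest modulus: r(A) ≈ 3.4709. (Cross-check: r(A) ≤ ||A||_2 ≈ 7.1794; equality holds whenever A is normal, though it can also hold for some non-normal A.)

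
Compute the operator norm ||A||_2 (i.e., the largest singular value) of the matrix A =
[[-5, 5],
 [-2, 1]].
||A||_2 = sqrt((55 + sqrt(2925))/2) ≈ 7.3852 (= sqrt(largest eigenvalue of A^T A))

||A||_2 = sigma_max(A) = sqrt(lambda_max(A^T A)). Form the symmetric matrix M = A^T A =
[[29, -27],
 [-27, 26]].
Its characteristic polynomial (trace, determinant of M give the coefficients) is
  p(λ) = det(λ I - M) = λ^2 - 55λ + 25.
For λ^2 - 55λ + 25 the discriminant is 2925. It is nonnegative but not a perfect square, so the roots are real and irrational: λ = (55 ± sqrt(2925))/2 ≈ 54.5416, 0.4584.
So the eigenvalues of A^T A are ≈ 0.4584, 54.5416 (all ≥ 0, as they must be for A^T A). The largest is λ_max = (55 + sqrt(2925))/2 ≈ 54.5416, hence ||A||_2 = sqrt(λ_max) = sqrt((55 + sqrt(2925))/2) ≈ 7.3852.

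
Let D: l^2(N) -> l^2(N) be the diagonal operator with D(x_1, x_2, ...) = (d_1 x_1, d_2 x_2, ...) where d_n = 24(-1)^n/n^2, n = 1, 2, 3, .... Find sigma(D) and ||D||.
sigma(D) = {24(-1)^n/n^2 : n ≥ 1} ∪ {0}; ||D|| = 24

A bounded diagonal operator on l^2 with diagonal entries d_n has spectrum equal to the closure of {d_n : n ≥ 1}: every d_n is an eigenvalue (with eigenvector e_n), so {d_n} ⊂ sigma(D); the spectrum is closed, so its closure is too; and for lambda not in the closure, (D - lambda I) has bounded inverse (the diagonal entries 1/(d_n - lambda) are bounded). For our sequence d_n = 24(-1)^n/n^2, n = 1, 2, 3, ...:
  - {d_n} = {24(-1)^n/n^2 : n ≥ 1}; the only limit point is 0
  - closure = {24(-1)^n/n^2 : n ≥ 1} ∪ {0}
For the norm: a diagonal operator has ||D|| = sup_n |d_n|. Here |d_n| = 24/n^2 is decreasing, so sup_n |d_n| = |d_1| = 24. So ||D|| = 24.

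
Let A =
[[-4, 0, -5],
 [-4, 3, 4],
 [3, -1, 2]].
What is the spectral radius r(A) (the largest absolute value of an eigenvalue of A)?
r(A) ≈ 3.0415

The eigenvalues of A are the roots of its characteristic polynomial. With M = A (coefficients from the trace, the sum of principal 2x2 minors, and det A):
  p(λ) = det(λ I - M) = λ^3 - λ^2 + 5λ + 15.
No integer candidate from the rational root theorem (±divisors of 15) is a root, so the roots are irrational. The cubic discriminant is Δ = -7840 < 0, so there is one real root and a complex-conjugate pair. p(-2) = -7 and p(-1) = 8 have opposite signs, so a root lies in (-2, -1); Newton's method refines it to λ ≈ -1.6215. Dividing out (λ - (-1.6215)) leaves approximately λ^2 - 2.6215λ + 9.2507. For λ^2 - 2.6215λ + 9.2507 the discriminant is -30.1307. It is negative, so the remaining roots are the complex-conjugate pair λ ≈ 1.3107 ± 2.7446i. Their product equals the constant term, so |λ|^2 ≈ 9.2507 and |λ| ≈ 3.0415.
Thus the eigenvalues (to 4 decimals) are -1.6215 (modulus 1.6215); 1.3107 ± 2.7446i (modulus 3.0415). The spectral radius is the largest modulus: r(A) ≈ 3.0415. (Cross-check: r(A) ≤ ||A||_2 ≈ 7.3015; equality holds whenever A is normal, though it can also hold for some non-normal A.)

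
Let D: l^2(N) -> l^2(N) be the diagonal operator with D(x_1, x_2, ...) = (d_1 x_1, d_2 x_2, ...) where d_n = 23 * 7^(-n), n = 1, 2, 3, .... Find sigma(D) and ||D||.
sigma(D) = {23 * 7^(-n) : n ≥ 1} ∪ {0}; ||D|| = 23/7

A bounded diagonal operator on l^2 with diagonal entries d_n has spectrum equal to the closure of {d_n : n ≥ 1}: every d_n is an eigenvalue (with eigenvector e_n), so {d_n} ⊂ sigma(D); the spectrum is closed, so its closure is too; and for lambda not in the closure, (D - lambda I) has bounded inverse (the diagonal entries 1/(d_n - lambda) are bounded). For our sequence d_n = 23 * 7^(-n), n = 1, 2, 3, ...:
  - {d_n} = {23 * 7^(-n) : n ≥ 1}; the only limit point is 0
  - closure = {23 * 7^(-n) : n ≥ 1} ∪ {0}
For the norm: a diagonal operator has ||D|| = sup_n |d_n|. Here d_n = 23 * 7^(-n) is positive and decreasing, so sup_n |d_n| = d_1 = 23/7. So ||D|| = 23/7.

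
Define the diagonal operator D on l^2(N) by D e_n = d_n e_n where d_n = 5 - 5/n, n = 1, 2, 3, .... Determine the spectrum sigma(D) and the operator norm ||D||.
sigma(D) = {5 - 5/n : n ≥ 1} ∪ {5}; ||D|| = 5

A bounded diagonal operator on l^2 with diagonal entries d_n has spectrum equal to the closure of {d_n : n ≥ 1}: every d_n is an eigenvalue (with eigenvector e_n), so {d_n} ⊂ sigma(D); the spectrum is closed, so its closure is too; and for lambda not in the closure, (D - lambda I) has bounded inverse (the diagonal entries 1/(d_n - lambda) are bounded). For our sequence d_n = 5 - 5/n, n = 1, 2, 3, ...:
  - {d_n} = {5 - 5/n : n ≥ 1}; the only limit point is 5
  - closure = {5 - 5/n : n ≥ 1} ∪ {5}
For the norm: a diagonal operator has ||D|| = sup_n |d_n|. Here d_n = 5 - 5/n increases monotonically from d_1 = 0 toward 5, with all terms in [0, 5); so sup_n |d_n| = 5 (the supremum is the limit, not attained). So ||D|| = 5.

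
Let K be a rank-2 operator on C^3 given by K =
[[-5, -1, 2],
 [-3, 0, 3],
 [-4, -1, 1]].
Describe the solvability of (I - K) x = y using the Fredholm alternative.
(I - K) is invertible (det(I - K) = 8 ≠ 0), so for every y in C^3 the equation (I - K) x = y has a unique solution.

K has rank 2 and factors as K = U V^T = u1 v1^T + u2 v2^T with u1 = (-3, -3, -2), v1 = (1, 0, -1), u2 = (1, 0, 1), v2 = (-2, -1, -1) (multiplying out reproduces the displayed K). The nonzero eigenvalues of U V^T coincide with those of the 2 x 2 matrix G = V^T U = [[v1·u1, v1·u2], [v2·u1, v2·u2]] = [[-1, 0], [11, -3]], and by the Sylvester determinant identity det(I_3 - U V^T) = det(I_2 - V^T U) = det([[2, 0], [-11, 4]]) = (2)(4) - (0)(-11) = 8. (Direct check: I - K =
[[6, 1, -2],
 [3, 1, -3],
 [4, 1, 0]]
has determinant 8.) The finite-dimensional Fredholm alternative says: either (I - K) is invertible, or ker(I - K) ≠ {0} and then range(I - K) = ker((I - K)^*)^⊥, with dim ker(I - K) = dim ker((I - K)^*). Since det(I - K) ≠ 0, 1 is not an eigenvalue of K and ker(I - K) = {0}, so we are in the first case: for every y there is a unique x = (I - K)^(-1) y. (Explicitly, by the Woodbury identity, (I - U V^T)^(-1) = I + U (I_2 - G)^(-1) V^T.)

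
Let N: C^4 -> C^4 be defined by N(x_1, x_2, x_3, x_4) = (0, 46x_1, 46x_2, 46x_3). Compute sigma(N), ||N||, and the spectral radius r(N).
sigma(N) = {0}; ||N|| = 46; r(N) = 0. (N is nilpotent with N^4 = 0.)

On C^4, N is a strictly lower-triangular matrix with 46 on the subdiagonal and zeros elsewhere, so its characteristic polynomial is lambda^4 and every eigenvalue is 0: sigma(N) = {0}. For the operator norm, N e_i = 46e_{i+1} for i = 1, ..., 3 and N e_4 = 0, so the singular values of N are 46 (with multiplicity 3) and 0; hence ||N|| = 46. The spectral radius r(N) = max|lambda| = 0. Note ||N|| > r(N) — characteristic of non-normal nilpotent operators. Indeed N^4 = 0.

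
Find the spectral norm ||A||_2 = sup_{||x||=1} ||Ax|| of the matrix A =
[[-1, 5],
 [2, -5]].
||A||_2 = sqrt((55 + sqrt(2925))/2) ≈ 7.3852 (= sqrt(largest eigenvalue of A^T A))

||A||_2 = sigma_max(A) = sqrt(lambda_max(A^T A)). Form the symmetric matrix M = A^T A =
[[5, -15],
 [-15, 50]].
Its characteristic polynomial (trace, determinant of M give the coefficients) is
  p(λ) = det(λ I - M) = λ^2 - 55λ + 25.
For λ^2 - 55λ + 25 the discriminant is 2925. It is nonnegative but not a perfect square, so the roots are real and irrational: λ = (55 ± sqrt(2925))/2 ≈ 54.5416, 0.4584.
So the eigenvalues of A^T A are ≈ 0.4584, 54.5416 (all ≥ 0, as they must be for A^T A). The largest is λ_max = (55 + sqrt(2925))/2 ≈ 54.5416, hence ||A||_2 = sqrt(λ_max) = sqrt((55 + sqrt(2925))/2) ≈ 7.3852.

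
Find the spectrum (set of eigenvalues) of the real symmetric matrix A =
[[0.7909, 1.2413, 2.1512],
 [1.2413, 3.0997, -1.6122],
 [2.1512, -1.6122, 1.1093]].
sigma(A) ≈ {-2, 3, 4}

A is real symmetric, so its spectrum consists of real eigenvalues. Expanding the characteristic polynomial of the displayed matrix gives
  det(λ I - A) = p(λ) = λ^3 + (-5)λ^2 + (-2)λ + (24).
Solving p(λ) = 0 yields eigenvalues ≈ -2, 3, 4. (A is shown rounded to 4 decimals, so these recover the underlying integer eigenvalues to within that precision.)
Verification: the trace of A = 5 equals the sum of eigenvalues 5, and det(A) ≈ -23.9999 matches the eigenvalue product -24.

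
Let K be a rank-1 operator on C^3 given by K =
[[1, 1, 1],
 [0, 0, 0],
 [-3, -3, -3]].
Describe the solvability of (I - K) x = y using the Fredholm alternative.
(I - K) is invertible (det(I - K) = 3 ≠ 0), so for every y in C^3 the equation (I - K) x = y has a unique solution.

K has rank 1, so it is an outer product K = u v^T: every row of K is a multiple of one row vector. Reading off the entries, u = (1, 0, -3) and v = (1, 1, 1) (row i of K equals u_i·v^T). A rank-one matrix u v^T satisfies K u = u (v·u) and kills the (2)-dimensional subspace v^⊥, so its characteristic polynomial is lambda^2 (lambda - v·u) with v·u = tr K = -2. Hence the eigenvalues of I - K are 1 (multiplicity 2) and 1 - (-2) = 3, so det(I - K) = 3. (Direct check: I - K =
[[0, -1, -1],
 [0, 1, 0],
 [3, 3, 4]]
has determinant 3.) The finite-dimensional Fredholm alternative says: either (I - K) is invertible, or ker(I - K) ≠ {0} and then range(I - K) = ker((I - K)^*)^⊥, with dim ker(I - K) = dim ker((I - K)^*). Since det(I - K) ≠ 0, 1 is not an eigenvalue of K and ker(I - K) = {0}, so we are in the first case: for every y there is a unique x = (I - K)^(-1) y. Explicitly, by the Sherman–Morrison formula, (I - u v^T)^(-1) = I + u v^T/(1 - v·u), i.e. (I - K)^(-1) = I + K/(3).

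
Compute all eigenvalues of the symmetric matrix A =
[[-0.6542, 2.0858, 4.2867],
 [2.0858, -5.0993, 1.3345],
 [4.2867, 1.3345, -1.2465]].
sigma(A) ≈ {-6, -5, 4}

A is real symmetric, so its spectrum consists of real eigenvalues. Expanding the characteristic polynomial of the displayed matrix gives
  det(λ I - A) = p(λ) = λ^3 + (7)λ^2 + (-14)λ + (-119.9975).
Solving p(λ) = 0 yields eigenvalues ≈ -6, -5, 4. (A is shown rounded to 4 decimals, so these recover the underlying integer eigenvalues to within that precision.)
Verification: the trace of A = -7 equals the sum of eigenvalues -7, and det(A) ≈ 119.9975 matches the eigenvalue product 120.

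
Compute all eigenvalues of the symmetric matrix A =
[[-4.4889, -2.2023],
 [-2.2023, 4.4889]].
sigma(A) ≈ {-5, 5}

A is real symmetric, so its spectrum consists of real eigenvalues. Expanding the characteristic polynomial of the displayed matrix gives
  det(λ I - A) = p(λ) = λ^2 + (0)λ + (-25).
Solving p(λ) = 0 yields eigenvalues ≈ -5, 5. (A is shown rounded to 4 decimals, so these recover the underlying integer eigenvalues to within that precision.)
Verification: the trace of A = 0 equals the sum of eigenvalues 0, and det(A) ≈ -25.0003 matches the eigenvalue product -25.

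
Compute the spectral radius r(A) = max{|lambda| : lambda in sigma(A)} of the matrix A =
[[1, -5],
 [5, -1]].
r(A) = sqrt(24) ≈ 4.899

The eigenvalues of A are the roots of its characteristic polynomial. With M = A (coefficients from the trace and determinant):
  p(λ) = det(λ I - M) = λ^2 + 24.
For λ^2 + 24 the discriminant is -96. It is negative, so the roots are the complex-conjugate pair λ = 0 ± (sqrt(96)/2) i ≈ 0 ± 4.899i. For a conjugate pair the product of the roots equals the constant term, so |λ|^2 = 24 and |λ| = sqrt(24) ≈ 4.899.
Thus the eigenvalues (to 4 decimals) are 0 ± 4.899i (modulus 4.899). The spectral radius is the largest modulus: r(A) = sqrt(24) ≈ 4.899. (Cross-check: r(A) ≤ ||A||_2 ≈ 6; equality holds whenever A is normal, though it can also hold for some non-normal A.)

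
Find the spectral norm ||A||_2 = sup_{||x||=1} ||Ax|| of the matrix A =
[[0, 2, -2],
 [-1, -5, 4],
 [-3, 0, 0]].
||A||_2 ≈ 7.0671 (= sqrt(largest eigenvalue of A^T A))

||A||_2 = sigma_max(A) = sqrt(lambda_max(A^T A)). Form the symmetric matrix M = A^T A =
[[10, 5, -4],
 [5, 29, -24],
 [-4, -24, 20]].
Its characteristic polynomial (trace, sum of principal 2x2 minors, determinant of M give the coefficients) is
  p(λ) = det(λ I - M) = λ^3 - 59λ^2 + 453λ - 36.
No integer candidate from the rational root theorem (±divisors of 36) is a root, so the roots are irrational. The cubic discriminant is Δ = 330203349 > 0, so there are three distinct real roots. p(0) = -36 and p(1) = 359 have opposite signs, so a root lies in (0, 1); Newton's method refines it to λ ≈ 0.0803. p(8) = 324 and p(9) = -9 have opposite signs, so a root lies in (8, 9); Newton's method refines it to λ ≈ 8.9754. p(49) = -1849 and p(50) = 114 have opposite signs, so a root lies in (49, 50); Newton's method refines it to λ ≈ 49.9443. Check (Vieta): the three roots sum to 59, matching tr M = 59.
So the eigenvalues of A^T A are ≈ 0.0803, 8.9754, 49.9443 (all ≥ 0, as they must be for A^T A). The largest is λ_max ≈ 49.9443, hence ||A||_2 = sqrt(λ_max) ≈ 7.0671.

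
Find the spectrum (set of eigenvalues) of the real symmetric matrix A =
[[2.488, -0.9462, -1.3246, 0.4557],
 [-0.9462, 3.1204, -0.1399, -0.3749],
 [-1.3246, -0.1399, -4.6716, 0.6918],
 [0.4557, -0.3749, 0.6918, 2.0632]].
sigma(A) ≈ {-5, 2, 4} (2 with multiplicity 2)

A is real symmetric, so its spectrum consists of real eigenvalues. Expanding the characteristic polynomial of the displayed matrix gives
  det(λ I - A) = p(λ) = λ^4 + (-3)λ^3 + (-20)λ^2 + (84)λ + (-80).
Solving p(λ) = 0 yields eigenvalues ≈ -5, 2, 2, 4. (A is shown rounded to 4 decimals, so these recover the underlying integer eigenvalues to within that precision.)
Verification: the trace of A = 3 equals the sum of eigenvalues 3, and det(A) ≈ -80.0008 matches the eigenvalue product -80.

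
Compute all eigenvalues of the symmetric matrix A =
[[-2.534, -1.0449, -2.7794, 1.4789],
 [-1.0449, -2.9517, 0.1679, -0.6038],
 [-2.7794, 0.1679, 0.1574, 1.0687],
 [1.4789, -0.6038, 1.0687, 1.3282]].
sigma(A) ≈ {-5, -3, 2} (2 with multiplicity 2)

A is real symmetric, so its spectrum consists of real eigenvalues. Expanding the characteristic polynomial of the displayed matrix gives
  det(λ I - A) = p(λ) = λ^4 + (4)λ^3 + (-13)λ^2 + (-28)λ + (60).
Solving p(λ) = 0 yields eigenvalues ≈ -5, -3, 2, 2. (A is shown rounded to 4 decimals, so these recover the underlying integer eigenvalues to within that precision.)
Verification: the trace of A = -4 equals the sum of eigenvalues -4, and det(A) ≈ 60.0000 matches the eigenvalue product 60.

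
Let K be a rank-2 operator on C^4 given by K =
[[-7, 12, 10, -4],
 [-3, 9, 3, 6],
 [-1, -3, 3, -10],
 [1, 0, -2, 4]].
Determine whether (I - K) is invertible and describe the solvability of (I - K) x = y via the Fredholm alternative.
(I - K) is invertible (det(I - K) = -6 ≠ 0), so for every y in C^4 the equation (I - K) x = y has a unique solution.

K has rank 2 and factors as K = U V^T = u1 v1^T + u2 v2^T with u1 = (3, 0, 2, -1), v1 = (-2, 3, 3, -2), u2 = (-1, -3, 3, -1), v2 = (1, -3, -1, -2) (multiplying out reproduces the displayed K). The nonzero eigenvalues of U V^T coincide with those of the 2 x 2 matrix G = V^T U = [[v1·u1, v1·u2], [v2·u1, v2·u2]] = [[2, 4], [3, 7]], and by the Sylvester determinant identity det(I_4 - U V^T) = det(I_2 - V^T U) = det([[-1, -4], [-3, -6]]) = (-1)(-6) - (-4)(-3) = -6. (Direct check: I - K =
[[8, -12, -10, 4],
 [3, -8, -3, -6],
 [1, 3, -2, 10],
 [-1, 0, 2, -3]]
has determinant -6.) The finite-dimensional Fredholm alternative says: either (I - K) is invertible, or ker(I - K) ≠ {0} and then range(I - K) = ker((I - K)^*)^⊥, with dim ker(I - K) = dim ker((I - K)^*). Since det(I - K) ≠ 0, 1 is not an eigenvalue of K and ker(I - K) = {0}, so we are in the first case: for every y there is a unique x = (I - K)^(-1) y. (Explicitly, by the Woodbury identity, (I - U V^T)^(-1) = I + U (I_2 - G)^(-1) V^T.)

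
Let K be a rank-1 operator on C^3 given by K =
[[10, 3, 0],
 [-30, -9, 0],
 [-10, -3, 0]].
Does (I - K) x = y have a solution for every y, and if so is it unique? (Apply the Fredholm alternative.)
(I - K) is singular (det(I - K) = 0, i.e. 1 ∈ sigma(K)). (I - K) x = y is solvable iff y ⊥ ker((I - K)^*) = span{(10, 3, 0)}, i.e. iff 10y_1 + 3y_2 = 0. When solvable, the solutions are x = y + c·(1, -3, -1), c arbitrary (ker(I - K) = span{(1, -3, -1)}, dimension 1).

K has rank 1, so it is an outer product K = u v^T: every row of K is a multiple of one row vector. Reading off the entries, u = (1, -3, -1) and v = (10, 3, 0) (row i of K equals u_i·v^T). A rank-one matrix u v^T satisfies K u = u (v·u) and kills the (2)-dimensional subspace v^⊥, so its characteristic polynomial is lambda^2 (lambda - v·u) with v·u = tr K = 1. Hence the eigenvalues of I - K are 1 (multiplicity 2) and 1 - (1) = 0, so det(I - K) = 0. (Direct check: I - K =
[[-9, -3, 0],
 [30, 10, 0],
 [10, 3, 1]]
has determinant 0.) So 1 is an eigenvalue of K and (I - K) is not invertible. The finite-dimensional Fredholm alternative says: either (I - K) is invertible, or ker(I - K) ≠ {0} and then range(I - K) = ker((I - K)^*)^⊥, with dim ker(I - K) = dim ker((I - K)^*). We are in the second case, so we need both kernels. Kernel of I - K: (I - K) u = u - u (v·u) = u - u = 0, so ker(I - K) = span{u} = span{(1, -3, -1)} (it is exactly 1-dimensional because rank(I - K) = 2). Kernel of the adjoint: K is real, so (I - K)^* = I - K^T = I - v u^T, and (I - v u^T) v = v - v (u·v) = 0; hence ker((I - K)^*) = span{v} = span{(10, 3, 0)}. Therefore (I - K) x = y is solvable iff <y, v> = 0, i.e. iff 10y_1 + 3y_2 = 0. When this holds, K y = u (v·y) = 0, so (I - K) y = y and x = y is a particular solution; the full solution set is the line x = y + c·u = y + c·(1, -3, -1), c ∈ C.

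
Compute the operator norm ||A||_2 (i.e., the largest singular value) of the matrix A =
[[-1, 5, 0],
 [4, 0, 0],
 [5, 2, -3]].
||A||_2 ≈ 7.0744 (= sqrt(largest eigenvalue of A^T A))

||A||_2 = sigma_max(A) = sqrt(lambda_max(A^T A)). Form the symmetric matrix M = A^T A =
[[42, 5, -15],
 [5, 29, -6],
 [-15, -6, 9]].
Its characteristic polynomial (trace, sum of principal 2x2 minors, determinant of M give the coefficients) is
  p(λ) = det(λ I - M) = λ^3 - 80λ^2 + 1571λ - 3600.
No integer candidate from the rational root theorem (±divisors of 3600) is a root, so the roots are irrational. The cubic discriminant is Δ = 707636756 > 0, so there are three distinct real roots. p(2) = -770 and p(3) = 420 have opposite signs, so a root lies in (2, 3); Newton's method refines it to λ ≈ 2.6329. p(27) = 180 and p(28) = -380 have opposite signs, so a root lies in (27, 28); Newton's method refines it to λ ≈ 27.3205. p(50) = -50 and p(51) = 1092 have opposite signs, so a root lies in (50, 51); Newton's method refines it to λ ≈ 50.0465. Check (Vieta): the three roots sum to 80, matching tr M = 80.
So the eigenvalues of A^T A are ≈ 2.6329, 27.3205, 50.0465 (all ≥ 0, as they must be for A^T A). The largest is λ_max ≈ 50.0465, hence ||A||_2 = sqrt(λ_max) ≈ 7.0744.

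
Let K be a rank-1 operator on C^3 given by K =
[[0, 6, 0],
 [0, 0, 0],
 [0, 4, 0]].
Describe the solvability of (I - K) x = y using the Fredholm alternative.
(I - K) is invertible (det(I - K) = 1 ≠ 0), so for every y in C^3 the equation (I - K) x = y has a unique solution.

K has rank 1, so it is an outer product K = u v^T: every row of K is a multiple of one row vector. Reading off the entries, u = (-3, 0, -2) and v = (0, -2, 0) (row i of K equals u_i·v^T). A rank-one matrix u v^T satisfies K u = u (v·u) and kills the (2)-dimensional subspace v^⊥, so its characteristic polynomial is lambda^2 (lambda - v·u) with v·u = tr K = 0. Hence the eigenvalues of I - K are 1 (multiplicity 2) and 1 - (0) = 1, so det(I - K) = 1. (Direct check: I - K =
[[1, -6, 0],
 [0, 1, 0],
 [0, -4, 1]]
has determinant 1.) The finite-dimensional Fredholm alternative says: either (I - K) is invertible, or ker(I - K) ≠ {0} and then range(I - K) = ker((I - K)^*)^⊥, with dim ker(I - K) = dim ker((I - K)^*). Since det(I - K) ≠ 0, 1 is not an eigenvalue of K and ker(I - K) = {0}, so we are in the first case: for every y there is a unique x = (I - K)^(-1) y. Explicitly, by the Sherman–Morrison formula, (I - u v^T)^(-1) = I + u v^T/(1 - v·u), i.e. (I - K)^(-1) = I + K.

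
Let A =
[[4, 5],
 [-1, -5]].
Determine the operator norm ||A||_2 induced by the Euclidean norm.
||A||_2 = sqrt((67 + sqrt(3589))/2) ≈ 7.9658 (= sqrt(largest eigenvalue of A^T A))

||A||_2 = sigma_max(A) = sqrt(lambda_max(A^T A)). Form the symmetric matrix M = A^T A =
[[17, 25],
 [25, 50]].
Its characteristic polynomial (trace, determinant of M give the coefficients) is
  p(λ) = det(λ I - M) = λ^2 - 67λ + 225.
For λ^2 - 67λ + 225 the discriminant is 3589. It is nonnegative but not a perfect square, so the roots are real and irrational: λ = (67 ± sqrt(3589))/2 ≈ 63.4541, 3.5459.
So the eigenvalues of A^T A are ≈ 3.5459, 63.4541 (all ≥ 0, as they must be for A^T A). The largest is λ_max = (67 + sqrt(3589))/2 ≈ 63.4541, hence ||A||_2 = sqrt(λ_max) = sqrt((67 + sqrt(3589))/2) ≈ 7.9658.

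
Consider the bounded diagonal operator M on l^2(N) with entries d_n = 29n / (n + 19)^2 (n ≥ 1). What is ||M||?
||M|| = 29/76 (attained at n = 19)

For M diagonal, ||M|| = sup_n |d_n|. Treat f(x) = 29x / (x + 19)^2 for real x > 0. By the quotient rule, f'(x) = 29(19 - x)/(x + 19)^3, which is positive for x < 19 and negative for x > 19. So f has a unique maximum at x = 19, and since 19 is a positive integer, the supremum over n ≥ 1 is attained at n = 19: d_19 = 29·19/(19 + 19)^2 = 29·19/1444 = 29/76. Hence ||M|| = 29/76.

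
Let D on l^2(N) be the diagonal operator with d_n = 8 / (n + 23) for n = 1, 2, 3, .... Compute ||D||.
||D|| = 1/3 (attained at n = 1)

For D diagonal, ||D|| = sup_n |d_n| = sup_n 8/(n + 23). This is positive and strictly decreasing in n, so the supremum is attained at n = 1: d_1 = 8/(1 + 23) = 1/3. Hence ||D|| = 1/3.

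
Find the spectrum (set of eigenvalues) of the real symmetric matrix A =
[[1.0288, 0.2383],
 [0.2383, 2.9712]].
sigma(A) ≈ {1, 3}

A is real symmetric, so its spectrum consists of real eigenvalues. Expanding the characteristic polynomial of the displayed matrix gives
  det(λ I - A) = p(λ) = λ^2 + (-4)λ + (3).
Solving p(λ) = 0 yields eigenvalues ≈ 1, 3. (A is shown rounded to 4 decimals, so these recover the underlying integer eigenvalues to within that precision.)
Verification: the trace of A = 4 equals the sum of eigenvalues 4, and det(A) ≈ 3.0000 matches the eigenvalue product 3.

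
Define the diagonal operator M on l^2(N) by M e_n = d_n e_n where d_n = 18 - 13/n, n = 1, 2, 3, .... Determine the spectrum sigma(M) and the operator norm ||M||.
sigma(M) = {18 - 13/n : n ≥ 1} ∪ {18}; ||M|| = 18

A bounded diagonal operator on l^2 with diagonal entries d_n has spectrum equal to the closure of {d_n : n ≥ 1}: every d_n is an eigenvalue (with eigenvector e_n), so {d_n} ⊂ sigma(M); the spectrum is closed, so its closure is too; and for lambda not in the closure, (M - lambda I) has bounded inverse (the diagonal entries 1/(d_n - lambda) are bounded). For our sequence d_n = 18 - 13/n, n = 1, 2, 3, ...:
  - {d_n} = {18 - 13/n : n ≥ 1}; the only limit point is 18
  - closure = {18 - 13/n : n ≥ 1} ∪ {18}
For the norm: a diagonal operator has ||M|| = sup_n |d_n|. Here d_n = 18 - 13/n increases monotonically from d_1 = 5 toward 18, with all terms in [5, 18); so sup_n |d_n| = 18 (the supremum is the limit, not attained). So ||M|| = 18.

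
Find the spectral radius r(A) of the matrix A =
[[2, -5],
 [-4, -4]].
r(A) = (2 + sqrt(116))/2 ≈ 6.3852

The eigenvalues of A are the roots of its characteristic polynomial. With M = A (coefficients from the trace and determinant):
  p(λ) = det(λ I - M) = λ^2 + 2λ - 28.
For λ^2 + 2λ - 28 the discriminant is 116. It is nonnegative but not a perfect square, so the roots are real and irrational: λ = (-2 ± sqrt(116))/2 ≈ 4.3852, -6.3852.
Thus the eigenvalues (to 4 decimals) are 4.3852 (modulus 4.3852); -6.3852 (modulus 6.3852). The spectral radius is the largest modulus: r(A) = (2 + sqrt(116))/2 ≈ 6.3852. (Cross-check: r(A) ≤ ||A||_2 ≈ 6.5264; equality holds whenever A is normal, though it can also hold for some non-normal A.)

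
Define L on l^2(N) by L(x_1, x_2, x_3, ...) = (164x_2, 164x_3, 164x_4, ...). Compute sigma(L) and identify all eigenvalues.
sigma(L) = closed disk {z in C : |z| ≤ 164}; sigma_p(L) = open disk {z in C : |z| < 164}

Note L = 164·V where V is the unit left shift (V x)_k = x_{k+1}; so sigma(L) = 164·sigma(V) and ||L|| = 164||V||. ||L x||^2 = 26896sum_{k≥2} |x_k|^2 ≤ 26896||x||^2, with equality on {x : x_1 = 0}, so ||L|| = 164. For any lambda with |lambda| < 164, set r = lambda/164 (|r| < 1); the vector x = (1, r, r^2, ...) is in l^2 and satisfies L x = 164(r, r^2, ...) = lambda x, so lambda is an eigenvalue. On the boundary |lambda| = 164 the geometric series diverges, so no l^2 eigenvector exists, but these lambda lie in the approximate point spectrum. Hence sigma(L) is the closed disk of radius 164 and sigma_p(L) is the open disk.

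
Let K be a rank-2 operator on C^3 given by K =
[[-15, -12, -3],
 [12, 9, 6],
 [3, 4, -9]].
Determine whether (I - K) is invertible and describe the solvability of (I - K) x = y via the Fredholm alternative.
(I - K) is invertible (det(I - K) = 64 ≠ 0), so for every y in C^3 the equation (I - K) x = y has a unique solution.

K has rank 2 and factors as K = U V^T = u1 v1^T + u2 v2^T with u1 = (2, -1, -2), v1 = (-3, -3, 3), u2 = (-3, 3, -1), v2 = (3, 2, 3) (multiplying out reproduces the displayed K). The nonzero eigenvalues of U V^T coincide with those of the 2 x 2 matrix G = V^T U = [[v1·u1, v1·u2], [v2·u1, v2·u2]] = [[-9, -3], [-2, -6]], and by the Sylvester determinant identity det(I_3 - U V^T) = det(I_2 - V^T U) = det([[10, 3], [2, 7]]) = (10)(7) - (3)(2) = 64. (Direct check: I - K =
[[16, 12, 3],
 [-12, -8, -6],
 [-3, -4, 10]]
has determinant 64.) The finite-dimensional Fredholm alternative says: either (I - K) is invertible, or ker(I - K) ≠ {0} and then range(I - K) = ker((I - K)^*)^⊥, with dim ker(I - K) = dim ker((I - K)^*). Since det(I - K) ≠ 0, 1 is not an eigenvalue of K and ker(I - K) = {0}, so we are in the first case: for every y there is a unique x = (I - K)^(-1) y. (Explicitly, by the Woodbury identity, (I - U V^T)^(-1) = I + U (I_2 - G)^(-1) V^T.)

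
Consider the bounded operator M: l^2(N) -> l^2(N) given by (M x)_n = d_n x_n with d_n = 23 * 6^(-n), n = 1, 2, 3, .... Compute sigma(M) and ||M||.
sigma(M) = {23 * 6^(-n) : n ≥ 1} ∪ {0}; ||M|| = 23/6

A bounded diagonal operator on l^2 with diagonal entries d_n has spectrum equal to the closure of {d_n : n ≥ 1}: every d_n is an eigenvalue (with eigenvector e_n), so {d_n} ⊂ sigma(M); the spectrum is closed, so its closure is too; and for lambda not in the closure, (M - lambda I) has bounded inverse (the diagonal entries 1/(d_n - lambda) are bounded). For our sequence d_n = 23 * 6^(-n), n = 1, 2, 3, ...:
  - {d_n} = {23 * 6^(-n) : n ≥ 1}; the only limit point is 0
  - closure = {23 * 6^(-n) : n ≥ 1} ∪ {0}
For the norm: a diagonal operator has ||M|| = sup_n |d_n|. Here d_n = 23 * 6^(-n) is positive and decreasing, so sup_n |d_n| = d_1 = 23/6. So ||M|| = 23/6.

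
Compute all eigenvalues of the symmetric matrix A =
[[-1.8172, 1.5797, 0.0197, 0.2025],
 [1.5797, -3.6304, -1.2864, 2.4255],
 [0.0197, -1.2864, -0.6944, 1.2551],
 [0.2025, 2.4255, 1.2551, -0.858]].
sigma(A) ≈ {-6, -2, 0, 1}

A is real symmetric, so its spectrum consists of real eigenvalues. Expanding the characteristic polynomial of the displayed matrix gives
  det(λ I - A) = p(λ) = λ^4 + (7)λ^3 + (4)λ^2 + (-12)λ + (0).
Solving p(λ) = 0 yields eigenvalues ≈ -6, -2, 0, 1. (A is shown rounded to 4 decimals, so these recover the underlying integer eigenvalues to within that precision.)
Verification: the trace of A = -7 equals the sum of eigenvalues -7, and det(A) ≈ 0.0002 matches the eigenvalue product 0.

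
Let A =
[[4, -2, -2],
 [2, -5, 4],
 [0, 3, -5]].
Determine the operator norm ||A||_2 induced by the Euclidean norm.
||A||_2 ≈ 8.6849 (= sqrt(largest eigenvalue of A^T A))

||A||_2 = sigma_max(A) = sqrt(lambda_max(A^T A)). Form the symmetric matrix M = A^T A =
[[20, -18, 0],
 [-18, 38, -31],
 [0, -31, 45]].
Its characteristic polynomial (trace, sum of principal 2x2 minors, determinant of M give the coefficients) is
  p(λ) = det(λ I - M) = λ^3 - 103λ^2 + 2085λ - 400.
No integer candidate from the rational root theorem (±divisors of 400) is a root, so the roots are irrational. The cubic discriminant is Δ = 9657406325 > 0, so there are three distinct real roots. p(0) = -400 and p(1) = 1583 have opposite signs, so a root lies in (0, 1); Newton's method refines it to λ ≈ 0.1937. p(27) = 491 and p(28) = -820 have opposite signs, so a root lies in (27, 28); Newton's method refines it to λ ≈ 27.3782. p(75) = -1525 and p(76) = 2108 have opposite signs, so a root lies in (75, 76); Newton's method refines it to λ ≈ 75.4281. Check (Vieta): the three roots sum to 103, matching tr M = 103.
So the eigenvalues of A^T A are ≈ 0.1937, 27.3782, 75.4281 (all ≥ 0, as they must be for A^T A). The largest is λ_max ≈ 75.4281, hence ||A||_2 = sqrt(λ_max) ≈ 8.6849.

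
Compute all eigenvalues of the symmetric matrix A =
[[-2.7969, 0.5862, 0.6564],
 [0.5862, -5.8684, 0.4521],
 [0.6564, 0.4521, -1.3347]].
sigma(A) ≈ {-6, -3, -1}

A is real symmetric, so its spectrum consists of real eigenvalues. Expanding the characteristic polynomial of the displayed matrix gives
  det(λ I - A) = p(λ) = λ^3 + (10)λ^2 + (27)λ + (18).
Solving p(λ) = 0 yields eigenvalues ≈ -6, -3, -1. (A is shown rounded to 4 decimals, so these recover the underlying integer eigenvalues to within that precision.)
Verification: the trace of A = -10 equals the sum of eigenvalues -10, and det(A) ≈ -18.0002 matches the eigenvalue product -18.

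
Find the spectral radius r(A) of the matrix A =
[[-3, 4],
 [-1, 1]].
r(A) = 1

The eigenvalues of A are the roots of its characteristic polynomial. With M = A (coefficients from the trace and determinant):
  p(λ) = det(λ I - M) = λ^2 + 2λ + 1.
For λ^2 + 2λ + 1 the discriminant is 0. It is a perfect square (0^2), so the roots are rational: λ = (-2 ± 0)/2 = -1, -1.
Thus the eigenvalues (to 4 decimals) are -1 (modulus 1). The spectral radius is the largest modulus: r(A) = 1. (Cross-check: r(A) ≤ ||A||_2 ≈ 5.1926; equality holds whenever A is normal, though it can also hold for some non-normal A.)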